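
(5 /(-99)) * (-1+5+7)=-5 /9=-0.56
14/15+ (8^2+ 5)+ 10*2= 1349/15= 89.93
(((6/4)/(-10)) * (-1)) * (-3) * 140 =-63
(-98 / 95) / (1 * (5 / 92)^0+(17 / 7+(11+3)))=-343 / 5795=-0.06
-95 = -95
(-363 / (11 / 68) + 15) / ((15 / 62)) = -46066 / 5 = -9213.20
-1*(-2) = 2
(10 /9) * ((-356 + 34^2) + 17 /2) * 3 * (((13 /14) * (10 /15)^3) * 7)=140140 /27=5190.37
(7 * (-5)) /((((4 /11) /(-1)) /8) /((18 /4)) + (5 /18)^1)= -6930 /53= -130.75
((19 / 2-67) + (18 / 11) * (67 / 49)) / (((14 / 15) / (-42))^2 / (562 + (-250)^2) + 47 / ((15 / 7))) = -3803752432575 / 1509684416009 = -2.52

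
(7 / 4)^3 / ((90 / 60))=343 / 96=3.57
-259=-259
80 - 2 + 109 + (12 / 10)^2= 4711 / 25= 188.44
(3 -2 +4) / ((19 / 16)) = 80 / 19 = 4.21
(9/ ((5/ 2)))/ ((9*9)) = 2/ 45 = 0.04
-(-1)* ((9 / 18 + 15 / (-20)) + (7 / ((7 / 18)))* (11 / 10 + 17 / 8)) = 289 / 5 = 57.80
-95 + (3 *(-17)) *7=-452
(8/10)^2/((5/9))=144/125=1.15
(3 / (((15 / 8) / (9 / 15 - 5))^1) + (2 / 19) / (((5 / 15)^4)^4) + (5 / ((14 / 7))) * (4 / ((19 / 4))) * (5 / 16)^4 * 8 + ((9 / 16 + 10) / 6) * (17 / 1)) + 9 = 6612023109607 / 1459200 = 4531265.84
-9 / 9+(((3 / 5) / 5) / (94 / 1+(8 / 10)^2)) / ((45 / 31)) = -35459 / 35490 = -1.00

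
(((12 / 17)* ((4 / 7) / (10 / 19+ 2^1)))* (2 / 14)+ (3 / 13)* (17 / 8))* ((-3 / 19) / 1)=-133377 / 1646008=-0.08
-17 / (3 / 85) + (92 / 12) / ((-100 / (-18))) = -72043 / 150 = -480.29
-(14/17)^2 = -0.68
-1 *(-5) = 5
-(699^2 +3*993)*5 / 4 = -614475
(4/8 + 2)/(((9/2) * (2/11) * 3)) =55/54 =1.02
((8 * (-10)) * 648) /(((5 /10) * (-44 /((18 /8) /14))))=29160 /77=378.70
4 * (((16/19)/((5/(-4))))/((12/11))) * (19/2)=-352/15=-23.47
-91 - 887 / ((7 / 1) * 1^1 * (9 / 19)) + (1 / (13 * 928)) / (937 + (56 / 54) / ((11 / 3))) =-25283460067427 / 70524129312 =-358.51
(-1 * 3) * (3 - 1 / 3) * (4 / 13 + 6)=-656 / 13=-50.46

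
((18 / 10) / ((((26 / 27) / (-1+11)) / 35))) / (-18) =-945 / 26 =-36.35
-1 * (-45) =45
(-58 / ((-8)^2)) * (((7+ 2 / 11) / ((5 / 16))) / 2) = -2291 / 220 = -10.41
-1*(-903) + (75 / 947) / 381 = 108602932 / 120269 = 903.00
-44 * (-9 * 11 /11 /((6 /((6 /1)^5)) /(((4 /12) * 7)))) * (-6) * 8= -57480192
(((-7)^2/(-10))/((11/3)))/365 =-147/40150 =-0.00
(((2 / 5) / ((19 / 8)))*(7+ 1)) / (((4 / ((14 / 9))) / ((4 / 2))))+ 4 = 4316 / 855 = 5.05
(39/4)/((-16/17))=-663/64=-10.36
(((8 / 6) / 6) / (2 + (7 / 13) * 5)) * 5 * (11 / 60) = 0.04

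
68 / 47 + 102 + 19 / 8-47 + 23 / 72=100067 / 1692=59.14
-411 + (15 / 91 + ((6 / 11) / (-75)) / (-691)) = -7104274468 / 17292275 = -410.84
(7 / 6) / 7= 1 / 6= 0.17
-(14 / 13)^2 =-1.16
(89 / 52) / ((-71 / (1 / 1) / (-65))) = 445 / 284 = 1.57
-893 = -893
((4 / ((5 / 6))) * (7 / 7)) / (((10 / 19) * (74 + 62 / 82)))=0.12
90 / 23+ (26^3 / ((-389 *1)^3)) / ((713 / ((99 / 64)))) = 1313841338577 / 335759508776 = 3.91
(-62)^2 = 3844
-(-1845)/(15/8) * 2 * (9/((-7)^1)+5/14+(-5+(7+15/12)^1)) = 31980/7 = 4568.57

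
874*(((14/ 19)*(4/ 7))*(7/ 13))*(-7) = -1387.08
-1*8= -8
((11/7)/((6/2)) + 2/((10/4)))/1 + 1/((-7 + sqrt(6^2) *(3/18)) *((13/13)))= 81/70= 1.16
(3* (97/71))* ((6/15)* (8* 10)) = 9312/71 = 131.15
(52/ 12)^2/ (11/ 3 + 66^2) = 169/ 39237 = 0.00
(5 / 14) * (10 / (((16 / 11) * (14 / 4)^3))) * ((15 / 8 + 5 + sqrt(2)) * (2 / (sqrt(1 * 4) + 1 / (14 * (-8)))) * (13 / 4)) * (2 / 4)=7150 * sqrt(2) / 76489 + 196625 / 305956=0.77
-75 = -75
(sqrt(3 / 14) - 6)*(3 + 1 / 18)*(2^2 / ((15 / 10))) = -440 / 9 + 110*sqrt(42) / 189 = -45.12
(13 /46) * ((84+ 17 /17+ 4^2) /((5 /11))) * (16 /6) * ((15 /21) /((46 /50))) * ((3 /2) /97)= 722150 /359191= 2.01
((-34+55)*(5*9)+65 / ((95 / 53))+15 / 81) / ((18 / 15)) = 2517415 / 3078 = 817.87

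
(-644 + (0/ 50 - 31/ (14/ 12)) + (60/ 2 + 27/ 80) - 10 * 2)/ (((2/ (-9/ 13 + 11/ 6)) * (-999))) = 32906059/ 87272640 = 0.38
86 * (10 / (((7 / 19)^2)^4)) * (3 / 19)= 2306189086620 / 5764801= 400046.61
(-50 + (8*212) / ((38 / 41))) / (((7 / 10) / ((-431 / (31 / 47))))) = -6850512260 / 4123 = -1661535.84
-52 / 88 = -13 / 22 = -0.59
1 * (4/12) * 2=2/3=0.67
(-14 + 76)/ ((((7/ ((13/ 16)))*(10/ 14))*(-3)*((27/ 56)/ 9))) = -2821/ 45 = -62.69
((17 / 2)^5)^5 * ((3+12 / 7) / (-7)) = -190430704607497278505005809704881 / 1644167168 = -115821984718951204908749.20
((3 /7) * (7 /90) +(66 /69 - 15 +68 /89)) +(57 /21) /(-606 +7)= -3411933289 /257492130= -13.25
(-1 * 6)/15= -2/5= -0.40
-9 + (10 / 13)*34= 17.15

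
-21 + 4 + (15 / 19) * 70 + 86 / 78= 29170 / 741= 39.37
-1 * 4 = -4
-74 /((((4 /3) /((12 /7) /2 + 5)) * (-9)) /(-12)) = -3034 /7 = -433.43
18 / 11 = 1.64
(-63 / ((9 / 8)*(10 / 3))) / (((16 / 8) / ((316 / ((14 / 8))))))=-7584 / 5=-1516.80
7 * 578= 4046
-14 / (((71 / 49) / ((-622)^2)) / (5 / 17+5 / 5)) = -5838853328 / 1207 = -4837492.40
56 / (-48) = -7 / 6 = -1.17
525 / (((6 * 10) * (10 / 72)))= 63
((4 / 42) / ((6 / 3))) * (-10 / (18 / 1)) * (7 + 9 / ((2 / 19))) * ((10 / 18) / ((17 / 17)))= -1.36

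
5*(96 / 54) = 80 / 9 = 8.89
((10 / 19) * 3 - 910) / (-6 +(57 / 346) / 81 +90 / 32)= 1289943360 / 4523311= 285.18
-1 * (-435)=435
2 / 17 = 0.12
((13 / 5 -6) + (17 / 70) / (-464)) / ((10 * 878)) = -110449 / 285174400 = -0.00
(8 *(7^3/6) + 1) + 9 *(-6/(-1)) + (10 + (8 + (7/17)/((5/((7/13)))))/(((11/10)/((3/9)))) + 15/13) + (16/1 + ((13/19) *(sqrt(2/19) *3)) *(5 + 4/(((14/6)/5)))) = 195 *sqrt(38)/133 + 3952258/7293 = 550.96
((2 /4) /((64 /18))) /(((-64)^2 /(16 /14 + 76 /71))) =2475 /32571392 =0.00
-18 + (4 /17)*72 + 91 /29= 1025 /493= 2.08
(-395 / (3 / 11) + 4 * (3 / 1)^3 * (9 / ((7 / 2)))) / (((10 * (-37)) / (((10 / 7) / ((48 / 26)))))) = 319579 / 130536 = 2.45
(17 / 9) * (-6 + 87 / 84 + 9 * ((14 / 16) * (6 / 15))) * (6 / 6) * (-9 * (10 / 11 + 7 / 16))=511683 / 12320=41.53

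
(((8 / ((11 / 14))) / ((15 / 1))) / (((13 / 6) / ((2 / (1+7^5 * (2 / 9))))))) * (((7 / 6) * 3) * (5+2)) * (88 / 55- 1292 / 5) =-126838656 / 120202225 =-1.06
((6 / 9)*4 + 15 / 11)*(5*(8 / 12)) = 1330 / 99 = 13.43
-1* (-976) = 976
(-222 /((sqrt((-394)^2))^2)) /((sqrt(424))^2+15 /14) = -777 /230952359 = -0.00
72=72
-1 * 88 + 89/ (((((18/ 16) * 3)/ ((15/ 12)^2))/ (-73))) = -3095.87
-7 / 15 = -0.47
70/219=0.32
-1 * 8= -8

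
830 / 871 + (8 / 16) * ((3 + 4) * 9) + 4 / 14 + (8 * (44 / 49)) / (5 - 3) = 3101097 / 85358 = 36.33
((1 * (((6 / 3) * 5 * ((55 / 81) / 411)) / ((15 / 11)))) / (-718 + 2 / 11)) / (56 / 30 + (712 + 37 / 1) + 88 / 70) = -33275 / 1482806840652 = -0.00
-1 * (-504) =504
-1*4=-4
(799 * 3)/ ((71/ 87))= 208539/ 71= 2937.17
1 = 1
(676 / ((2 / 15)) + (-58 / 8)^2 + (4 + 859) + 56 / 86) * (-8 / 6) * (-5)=39908.09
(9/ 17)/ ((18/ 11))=11/ 34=0.32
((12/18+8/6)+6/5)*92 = 1472/5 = 294.40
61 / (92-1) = 61 / 91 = 0.67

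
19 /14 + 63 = 64.36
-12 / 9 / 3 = -4 / 9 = -0.44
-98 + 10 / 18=-97.44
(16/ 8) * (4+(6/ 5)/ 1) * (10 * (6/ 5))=124.80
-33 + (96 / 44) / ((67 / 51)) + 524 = 363091 / 737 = 492.66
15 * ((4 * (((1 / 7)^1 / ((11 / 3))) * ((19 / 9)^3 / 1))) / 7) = 3.14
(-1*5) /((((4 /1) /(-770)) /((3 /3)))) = 1925 /2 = 962.50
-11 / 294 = -0.04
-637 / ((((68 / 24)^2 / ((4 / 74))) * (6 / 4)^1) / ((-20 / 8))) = 7.15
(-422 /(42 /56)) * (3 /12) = -422 /3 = -140.67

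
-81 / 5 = -16.20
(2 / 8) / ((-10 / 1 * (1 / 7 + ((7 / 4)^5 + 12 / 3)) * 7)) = -0.00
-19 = -19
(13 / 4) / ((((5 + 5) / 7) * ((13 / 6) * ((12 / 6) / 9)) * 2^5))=189 / 1280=0.15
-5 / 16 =-0.31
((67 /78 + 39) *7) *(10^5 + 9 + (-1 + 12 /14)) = 362748793 /13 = 27903753.31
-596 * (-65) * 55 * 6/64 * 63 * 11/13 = 85187025/8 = 10648378.12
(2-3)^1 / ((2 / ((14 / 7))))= -1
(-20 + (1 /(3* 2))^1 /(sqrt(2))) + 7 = -13 + sqrt(2) /12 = -12.88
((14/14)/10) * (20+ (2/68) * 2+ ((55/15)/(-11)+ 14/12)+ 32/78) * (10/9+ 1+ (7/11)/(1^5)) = 5.85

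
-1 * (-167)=167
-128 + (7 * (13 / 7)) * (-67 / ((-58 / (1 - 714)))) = -628447 / 58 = -10835.29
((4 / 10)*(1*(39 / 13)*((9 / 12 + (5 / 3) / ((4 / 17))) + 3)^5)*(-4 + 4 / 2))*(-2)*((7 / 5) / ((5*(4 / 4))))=64976275 / 324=200544.06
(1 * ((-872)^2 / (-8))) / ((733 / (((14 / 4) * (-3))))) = 998004 / 733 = 1361.53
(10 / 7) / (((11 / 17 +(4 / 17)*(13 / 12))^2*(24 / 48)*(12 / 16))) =17340 / 3703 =4.68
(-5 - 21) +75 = 49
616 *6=3696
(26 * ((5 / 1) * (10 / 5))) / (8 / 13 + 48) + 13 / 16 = 6.16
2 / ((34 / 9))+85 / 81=2174 / 1377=1.58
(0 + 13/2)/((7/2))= 13/7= 1.86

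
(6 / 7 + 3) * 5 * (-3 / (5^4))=-81 / 875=-0.09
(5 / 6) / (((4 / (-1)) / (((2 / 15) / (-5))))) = 1 / 180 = 0.01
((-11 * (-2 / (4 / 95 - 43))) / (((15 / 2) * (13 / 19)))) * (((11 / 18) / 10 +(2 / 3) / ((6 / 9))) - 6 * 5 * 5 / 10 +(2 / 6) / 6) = 42959 / 31005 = 1.39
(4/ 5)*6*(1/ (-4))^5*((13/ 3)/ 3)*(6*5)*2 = -13/ 32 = -0.41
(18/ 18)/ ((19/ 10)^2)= 100/ 361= 0.28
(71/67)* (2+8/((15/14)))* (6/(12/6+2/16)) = 161312/5695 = 28.33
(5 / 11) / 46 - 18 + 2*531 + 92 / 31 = 16422891 / 15686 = 1046.98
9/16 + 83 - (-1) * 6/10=6733/80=84.16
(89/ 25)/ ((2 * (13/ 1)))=0.14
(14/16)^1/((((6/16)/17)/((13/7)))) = 221/3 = 73.67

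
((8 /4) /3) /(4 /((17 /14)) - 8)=-0.14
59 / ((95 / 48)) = 2832 / 95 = 29.81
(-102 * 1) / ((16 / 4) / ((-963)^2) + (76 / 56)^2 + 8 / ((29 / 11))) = -20.92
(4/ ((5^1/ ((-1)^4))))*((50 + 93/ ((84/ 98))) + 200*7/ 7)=286.80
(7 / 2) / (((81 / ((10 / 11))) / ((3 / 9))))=35 / 2673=0.01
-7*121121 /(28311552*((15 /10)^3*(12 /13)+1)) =-11022011 /1514668032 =-0.01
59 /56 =1.05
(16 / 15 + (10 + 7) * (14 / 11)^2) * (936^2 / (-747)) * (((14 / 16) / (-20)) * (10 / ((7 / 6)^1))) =631713888 / 50215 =12580.18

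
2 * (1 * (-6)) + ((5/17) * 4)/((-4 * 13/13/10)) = -254/17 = -14.94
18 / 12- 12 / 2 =-4.50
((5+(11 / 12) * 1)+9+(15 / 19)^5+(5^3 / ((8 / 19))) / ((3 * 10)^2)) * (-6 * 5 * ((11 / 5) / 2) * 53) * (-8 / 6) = 6466199163347 / 178279128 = 36270.09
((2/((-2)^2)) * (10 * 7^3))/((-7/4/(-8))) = 7840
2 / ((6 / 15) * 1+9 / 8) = 80 / 61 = 1.31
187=187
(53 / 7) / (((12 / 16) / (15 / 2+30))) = 2650 / 7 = 378.57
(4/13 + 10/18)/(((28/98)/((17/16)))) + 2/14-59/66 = 708935/288288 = 2.46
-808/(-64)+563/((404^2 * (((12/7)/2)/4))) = 773711/61206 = 12.64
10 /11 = 0.91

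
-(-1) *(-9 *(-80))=720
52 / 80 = 13 / 20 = 0.65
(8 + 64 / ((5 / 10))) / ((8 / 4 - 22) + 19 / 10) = -7.51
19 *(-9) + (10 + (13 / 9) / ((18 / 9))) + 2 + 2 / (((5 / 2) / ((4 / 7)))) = -99427 / 630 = -157.82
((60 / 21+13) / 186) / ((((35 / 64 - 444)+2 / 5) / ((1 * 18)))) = -11840 / 3418401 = -0.00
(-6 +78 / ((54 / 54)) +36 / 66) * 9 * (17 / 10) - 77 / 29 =1766128 / 1595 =1107.29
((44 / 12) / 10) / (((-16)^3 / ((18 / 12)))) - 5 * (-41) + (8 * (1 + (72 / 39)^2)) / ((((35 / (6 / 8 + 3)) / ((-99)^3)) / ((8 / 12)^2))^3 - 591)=5673411155792413082059336191 / 27683252652234849368391680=204.94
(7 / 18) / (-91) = -0.00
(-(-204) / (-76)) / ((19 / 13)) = -663 / 361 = -1.84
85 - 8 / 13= 1097 / 13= 84.38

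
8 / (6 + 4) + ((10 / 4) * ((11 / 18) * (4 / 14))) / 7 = 3803 / 4410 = 0.86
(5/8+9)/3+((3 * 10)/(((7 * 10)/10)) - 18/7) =827/168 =4.92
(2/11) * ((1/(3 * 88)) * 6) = 1/242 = 0.00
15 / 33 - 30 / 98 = 80 / 539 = 0.15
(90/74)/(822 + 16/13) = 585/395974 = 0.00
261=261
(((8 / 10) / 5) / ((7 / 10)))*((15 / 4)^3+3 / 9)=10189 / 840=12.13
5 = 5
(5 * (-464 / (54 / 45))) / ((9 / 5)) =-29000 / 27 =-1074.07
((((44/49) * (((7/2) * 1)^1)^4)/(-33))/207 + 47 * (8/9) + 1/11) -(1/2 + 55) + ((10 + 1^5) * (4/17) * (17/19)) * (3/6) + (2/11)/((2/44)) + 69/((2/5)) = 164.01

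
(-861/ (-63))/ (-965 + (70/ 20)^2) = -0.01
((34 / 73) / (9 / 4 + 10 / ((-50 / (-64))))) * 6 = 4080 / 21973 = 0.19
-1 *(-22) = 22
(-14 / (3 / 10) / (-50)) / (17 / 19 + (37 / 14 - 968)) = -3724 / 3848205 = -0.00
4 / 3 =1.33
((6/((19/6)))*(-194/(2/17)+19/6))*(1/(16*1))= -29625/152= -194.90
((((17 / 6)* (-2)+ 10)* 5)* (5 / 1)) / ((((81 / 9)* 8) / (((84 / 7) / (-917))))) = -325 / 16506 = -0.02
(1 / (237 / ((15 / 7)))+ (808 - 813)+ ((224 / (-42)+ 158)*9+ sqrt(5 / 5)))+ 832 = 1217711 / 553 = 2202.01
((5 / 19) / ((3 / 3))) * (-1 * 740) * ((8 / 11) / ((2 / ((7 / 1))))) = -103600 / 209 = -495.69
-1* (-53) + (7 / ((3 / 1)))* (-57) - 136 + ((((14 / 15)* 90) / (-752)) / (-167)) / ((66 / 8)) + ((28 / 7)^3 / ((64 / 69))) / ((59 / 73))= -665414260 / 5094001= -130.63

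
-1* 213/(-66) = 71/22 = 3.23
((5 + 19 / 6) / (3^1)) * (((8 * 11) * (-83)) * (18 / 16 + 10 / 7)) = -913913 / 18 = -50772.94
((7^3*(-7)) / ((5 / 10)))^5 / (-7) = 364764645931940576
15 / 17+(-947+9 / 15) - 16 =-81729 / 85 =-961.52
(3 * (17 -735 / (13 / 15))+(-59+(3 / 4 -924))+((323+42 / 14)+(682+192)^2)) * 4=39557779 / 13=3042906.08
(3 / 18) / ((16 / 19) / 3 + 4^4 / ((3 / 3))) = 19 / 29216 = 0.00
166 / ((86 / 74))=6142 / 43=142.84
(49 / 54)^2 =2401 / 2916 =0.82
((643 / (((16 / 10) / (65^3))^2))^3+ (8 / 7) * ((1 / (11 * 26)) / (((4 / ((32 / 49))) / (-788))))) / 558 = 12182018185043262703475050000000000000.00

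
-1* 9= -9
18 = 18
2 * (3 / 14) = 3 / 7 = 0.43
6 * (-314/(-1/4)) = 7536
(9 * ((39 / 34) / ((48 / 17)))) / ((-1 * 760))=-117 / 24320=-0.00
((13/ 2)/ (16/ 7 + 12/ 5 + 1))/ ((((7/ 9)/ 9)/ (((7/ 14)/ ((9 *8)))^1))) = 0.09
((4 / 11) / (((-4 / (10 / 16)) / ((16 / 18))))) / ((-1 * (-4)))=-5 / 396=-0.01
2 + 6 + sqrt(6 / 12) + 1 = sqrt(2) / 2 + 9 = 9.71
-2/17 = -0.12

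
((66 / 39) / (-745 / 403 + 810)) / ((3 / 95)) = 0.07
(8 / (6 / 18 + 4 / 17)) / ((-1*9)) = -136 / 87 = -1.56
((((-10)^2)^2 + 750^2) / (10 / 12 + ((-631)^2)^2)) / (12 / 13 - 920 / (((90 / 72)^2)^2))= -1395468750 / 145259550586973603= -0.00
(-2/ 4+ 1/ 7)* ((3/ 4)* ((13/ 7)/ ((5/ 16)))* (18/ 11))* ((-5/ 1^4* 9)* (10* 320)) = 202176000/ 539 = 375094.62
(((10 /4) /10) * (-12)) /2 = -3 /2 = -1.50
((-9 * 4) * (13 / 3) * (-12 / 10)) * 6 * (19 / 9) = 11856 / 5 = 2371.20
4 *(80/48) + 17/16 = 7.73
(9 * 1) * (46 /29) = 14.28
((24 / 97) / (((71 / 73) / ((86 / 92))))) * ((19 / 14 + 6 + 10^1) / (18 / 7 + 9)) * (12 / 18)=37668 / 158401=0.24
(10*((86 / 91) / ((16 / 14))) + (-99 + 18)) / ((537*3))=-0.05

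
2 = 2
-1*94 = -94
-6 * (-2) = 12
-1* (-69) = 69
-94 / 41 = -2.29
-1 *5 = -5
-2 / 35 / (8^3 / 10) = -1 / 896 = -0.00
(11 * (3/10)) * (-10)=-33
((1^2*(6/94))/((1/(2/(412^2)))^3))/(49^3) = 3/3380488066976765484544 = 0.00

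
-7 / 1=-7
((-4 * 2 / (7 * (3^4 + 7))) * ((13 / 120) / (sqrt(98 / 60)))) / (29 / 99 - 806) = 39 * sqrt(30) / 156339400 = 0.00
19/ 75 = 0.25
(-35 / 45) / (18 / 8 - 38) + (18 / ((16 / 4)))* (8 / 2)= 23194 / 1287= 18.02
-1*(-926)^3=794022776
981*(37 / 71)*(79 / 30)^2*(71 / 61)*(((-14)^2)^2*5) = 241732228612 / 305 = 792564683.97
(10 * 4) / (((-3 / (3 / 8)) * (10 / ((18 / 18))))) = -1 / 2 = -0.50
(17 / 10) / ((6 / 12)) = 17 / 5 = 3.40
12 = 12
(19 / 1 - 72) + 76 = 23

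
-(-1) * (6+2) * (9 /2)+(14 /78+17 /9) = 4454 /117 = 38.07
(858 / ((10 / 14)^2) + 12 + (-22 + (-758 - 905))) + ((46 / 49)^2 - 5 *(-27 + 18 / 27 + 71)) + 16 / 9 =-114524597 / 540225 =-211.99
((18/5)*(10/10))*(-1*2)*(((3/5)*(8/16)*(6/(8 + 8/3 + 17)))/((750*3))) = -54/259375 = -0.00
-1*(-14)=14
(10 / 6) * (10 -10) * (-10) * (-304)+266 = 266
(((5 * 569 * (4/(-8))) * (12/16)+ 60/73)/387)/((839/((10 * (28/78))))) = -2421125/205422438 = -0.01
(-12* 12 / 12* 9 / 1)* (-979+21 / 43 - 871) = 8589132 / 43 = 199747.26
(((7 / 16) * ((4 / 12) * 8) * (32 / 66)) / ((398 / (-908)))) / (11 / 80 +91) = -2033920 / 143639991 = -0.01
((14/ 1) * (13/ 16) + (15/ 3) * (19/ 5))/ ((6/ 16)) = 81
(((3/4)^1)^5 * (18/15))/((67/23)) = 16767/171520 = 0.10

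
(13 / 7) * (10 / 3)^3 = 13000 / 189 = 68.78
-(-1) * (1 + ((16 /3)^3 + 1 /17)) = 152.76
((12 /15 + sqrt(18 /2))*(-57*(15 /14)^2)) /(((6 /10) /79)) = -6416775 /196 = -32738.65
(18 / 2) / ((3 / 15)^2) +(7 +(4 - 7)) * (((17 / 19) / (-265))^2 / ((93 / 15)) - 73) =-10530897709 / 157177595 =-67.00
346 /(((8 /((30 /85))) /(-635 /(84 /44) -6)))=-1230203 /238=-5168.92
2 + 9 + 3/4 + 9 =83/4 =20.75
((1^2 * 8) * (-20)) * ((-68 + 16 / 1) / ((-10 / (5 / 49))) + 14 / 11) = -155520 / 539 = -288.53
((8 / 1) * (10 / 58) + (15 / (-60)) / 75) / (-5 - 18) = -11971 / 200100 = -0.06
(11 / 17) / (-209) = -1 / 323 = -0.00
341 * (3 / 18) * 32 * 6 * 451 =4921312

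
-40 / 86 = -0.47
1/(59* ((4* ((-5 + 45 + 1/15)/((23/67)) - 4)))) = 345/9177332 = 0.00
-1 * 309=-309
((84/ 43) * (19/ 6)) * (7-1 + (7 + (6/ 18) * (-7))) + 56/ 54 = 77812/ 1161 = 67.02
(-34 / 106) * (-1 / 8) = 17 / 424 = 0.04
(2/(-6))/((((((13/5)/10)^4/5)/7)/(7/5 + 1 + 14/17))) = -11987500000/1456611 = -8229.72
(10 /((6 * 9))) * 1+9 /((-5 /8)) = -14.21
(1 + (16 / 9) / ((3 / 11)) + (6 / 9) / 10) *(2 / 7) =2048 / 945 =2.17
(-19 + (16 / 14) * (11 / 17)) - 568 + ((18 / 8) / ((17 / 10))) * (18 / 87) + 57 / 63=-6057353 / 10353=-585.08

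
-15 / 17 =-0.88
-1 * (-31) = 31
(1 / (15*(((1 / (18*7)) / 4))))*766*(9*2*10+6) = 23935968 / 5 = 4787193.60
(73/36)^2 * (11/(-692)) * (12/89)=-58619/6651504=-0.01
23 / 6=3.83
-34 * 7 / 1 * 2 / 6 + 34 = -45.33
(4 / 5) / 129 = 4 / 645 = 0.01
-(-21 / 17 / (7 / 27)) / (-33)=-27 / 187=-0.14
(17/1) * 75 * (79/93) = 33575/31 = 1083.06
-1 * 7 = -7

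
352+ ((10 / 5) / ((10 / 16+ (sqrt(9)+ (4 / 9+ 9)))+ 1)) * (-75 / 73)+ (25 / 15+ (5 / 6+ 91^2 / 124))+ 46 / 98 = 189433350487 / 449314124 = 421.61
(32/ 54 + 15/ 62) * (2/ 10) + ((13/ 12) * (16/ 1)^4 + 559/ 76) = 22583804341/ 318060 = 71004.86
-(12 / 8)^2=-9 / 4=-2.25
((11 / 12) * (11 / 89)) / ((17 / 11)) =1331 / 18156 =0.07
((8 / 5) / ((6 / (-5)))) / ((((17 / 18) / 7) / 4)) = -672 / 17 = -39.53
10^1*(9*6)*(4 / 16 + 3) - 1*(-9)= 1764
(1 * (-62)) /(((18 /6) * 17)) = -62 /51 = -1.22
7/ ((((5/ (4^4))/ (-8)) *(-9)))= 14336/ 45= 318.58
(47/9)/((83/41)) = 1927/747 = 2.58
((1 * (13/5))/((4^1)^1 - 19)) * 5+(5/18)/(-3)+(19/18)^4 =148109/524880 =0.28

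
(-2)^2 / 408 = 0.01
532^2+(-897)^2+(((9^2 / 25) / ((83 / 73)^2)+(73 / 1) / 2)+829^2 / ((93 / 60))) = 16348510548763 / 10677950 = 1531053.30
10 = 10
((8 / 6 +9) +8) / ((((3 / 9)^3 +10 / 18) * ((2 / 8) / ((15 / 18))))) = 825 / 8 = 103.12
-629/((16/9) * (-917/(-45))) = -254745/14672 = -17.36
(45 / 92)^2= 2025 / 8464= 0.24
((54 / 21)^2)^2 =104976 / 2401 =43.72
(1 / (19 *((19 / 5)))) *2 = 10 / 361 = 0.03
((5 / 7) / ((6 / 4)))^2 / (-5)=-20 / 441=-0.05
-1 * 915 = -915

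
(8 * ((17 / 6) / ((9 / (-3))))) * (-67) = 4556 / 9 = 506.22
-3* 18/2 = -27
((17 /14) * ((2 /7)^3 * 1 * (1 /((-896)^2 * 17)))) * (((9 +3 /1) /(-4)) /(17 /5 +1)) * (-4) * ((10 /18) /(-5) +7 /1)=155 /3975595008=0.00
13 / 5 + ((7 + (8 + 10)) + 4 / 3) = 434 / 15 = 28.93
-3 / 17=-0.18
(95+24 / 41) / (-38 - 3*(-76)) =3919 / 7790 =0.50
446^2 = 198916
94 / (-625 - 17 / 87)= -4089 / 27196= -0.15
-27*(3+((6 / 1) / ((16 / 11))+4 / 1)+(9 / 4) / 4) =-5049 / 16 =-315.56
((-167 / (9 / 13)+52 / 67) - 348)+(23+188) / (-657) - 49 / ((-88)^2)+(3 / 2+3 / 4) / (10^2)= -1672460974037 / 2840692800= -588.75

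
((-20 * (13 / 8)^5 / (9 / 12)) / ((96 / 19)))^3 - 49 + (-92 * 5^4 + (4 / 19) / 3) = -271420.86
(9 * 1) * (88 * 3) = 2376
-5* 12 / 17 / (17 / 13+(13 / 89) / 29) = -335530 / 124797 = -2.69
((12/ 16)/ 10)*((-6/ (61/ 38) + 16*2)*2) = 1293/ 305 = 4.24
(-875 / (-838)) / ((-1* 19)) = -875 / 15922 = -0.05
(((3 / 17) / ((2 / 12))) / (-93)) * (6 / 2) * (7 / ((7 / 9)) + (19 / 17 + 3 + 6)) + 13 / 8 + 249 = 17915995 / 71672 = 249.97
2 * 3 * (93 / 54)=31 / 3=10.33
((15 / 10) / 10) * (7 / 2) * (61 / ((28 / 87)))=15921 / 160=99.51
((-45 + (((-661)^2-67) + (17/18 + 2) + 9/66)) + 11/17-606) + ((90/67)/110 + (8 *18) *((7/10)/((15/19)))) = 1230037638562/2819025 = 436334.42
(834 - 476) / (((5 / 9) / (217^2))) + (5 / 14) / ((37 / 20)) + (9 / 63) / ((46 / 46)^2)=39295676757 / 1295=30344151.94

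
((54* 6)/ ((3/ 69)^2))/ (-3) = -57132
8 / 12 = 2 / 3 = 0.67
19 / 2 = 9.50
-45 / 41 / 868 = -45 / 35588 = -0.00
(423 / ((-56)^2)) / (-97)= -423 / 304192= -0.00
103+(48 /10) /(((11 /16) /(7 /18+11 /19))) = 344089 /3135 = 109.76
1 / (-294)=-1 / 294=-0.00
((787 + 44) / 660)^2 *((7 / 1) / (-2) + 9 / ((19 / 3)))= -6061591 / 1839200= -3.30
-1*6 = -6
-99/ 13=-7.62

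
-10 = -10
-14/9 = -1.56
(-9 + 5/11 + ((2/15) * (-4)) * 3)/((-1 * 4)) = 2.54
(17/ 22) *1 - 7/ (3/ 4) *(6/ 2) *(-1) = 633/ 22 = 28.77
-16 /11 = -1.45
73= 73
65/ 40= 1.62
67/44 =1.52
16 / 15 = 1.07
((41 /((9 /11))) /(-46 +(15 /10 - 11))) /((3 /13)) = -11726 /2997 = -3.91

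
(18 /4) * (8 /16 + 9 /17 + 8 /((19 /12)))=35361 /1292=27.37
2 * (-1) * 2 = -4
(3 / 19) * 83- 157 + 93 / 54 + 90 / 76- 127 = -45826 / 171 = -267.99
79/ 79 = 1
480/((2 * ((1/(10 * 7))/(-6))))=-100800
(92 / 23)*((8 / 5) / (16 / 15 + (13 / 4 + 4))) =384 / 499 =0.77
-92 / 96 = -23 / 24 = -0.96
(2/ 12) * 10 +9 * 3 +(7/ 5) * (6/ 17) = 7436/ 255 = 29.16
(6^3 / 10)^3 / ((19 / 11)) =13856832 / 2375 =5834.46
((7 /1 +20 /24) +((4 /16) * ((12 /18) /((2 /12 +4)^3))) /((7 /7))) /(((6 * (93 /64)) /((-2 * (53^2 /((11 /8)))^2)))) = -98105569589248 /13078125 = -7501501.14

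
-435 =-435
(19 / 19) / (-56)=-1 / 56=-0.02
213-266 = -53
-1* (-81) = 81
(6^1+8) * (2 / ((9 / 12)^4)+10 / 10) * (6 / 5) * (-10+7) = -16604 / 45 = -368.98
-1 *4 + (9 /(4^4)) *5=-979 /256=-3.82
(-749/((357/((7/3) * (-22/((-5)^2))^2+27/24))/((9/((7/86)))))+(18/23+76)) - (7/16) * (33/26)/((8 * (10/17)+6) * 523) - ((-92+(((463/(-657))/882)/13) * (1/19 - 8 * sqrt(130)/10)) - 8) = -225334104963639297293/447645044148120000 - 926 * sqrt(130)/18832905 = -503.38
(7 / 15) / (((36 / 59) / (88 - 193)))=-2891 / 36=-80.31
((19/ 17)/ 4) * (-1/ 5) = -19/ 340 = -0.06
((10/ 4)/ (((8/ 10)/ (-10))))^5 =-30517578125/ 1024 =-29802322.39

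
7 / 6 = 1.17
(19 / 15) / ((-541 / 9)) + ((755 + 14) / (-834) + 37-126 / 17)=1098582299 / 38351490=28.65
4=4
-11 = -11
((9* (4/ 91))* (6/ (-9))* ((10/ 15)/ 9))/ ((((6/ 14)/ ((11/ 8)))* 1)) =-0.06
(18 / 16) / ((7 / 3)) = 27 / 56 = 0.48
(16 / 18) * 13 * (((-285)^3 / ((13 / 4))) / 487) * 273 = -22470084000 / 487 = -46139802.87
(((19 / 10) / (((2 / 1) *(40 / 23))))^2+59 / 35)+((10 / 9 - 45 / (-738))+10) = 21748760927 / 1653120000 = 13.16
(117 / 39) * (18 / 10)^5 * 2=354294 / 3125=113.37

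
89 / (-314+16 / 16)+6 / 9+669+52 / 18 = 1893788 / 2817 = 672.27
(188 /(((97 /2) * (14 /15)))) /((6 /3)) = 1410 /679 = 2.08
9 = 9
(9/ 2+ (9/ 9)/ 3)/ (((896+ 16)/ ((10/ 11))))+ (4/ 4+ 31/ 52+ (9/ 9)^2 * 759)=297583609/ 391248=760.60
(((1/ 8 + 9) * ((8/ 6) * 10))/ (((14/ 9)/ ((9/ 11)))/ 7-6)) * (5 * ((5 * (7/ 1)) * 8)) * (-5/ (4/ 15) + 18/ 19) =2333417625/ 4408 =529359.72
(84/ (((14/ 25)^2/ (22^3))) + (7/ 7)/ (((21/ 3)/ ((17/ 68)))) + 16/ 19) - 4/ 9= 13656062075/ 4788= 2852143.29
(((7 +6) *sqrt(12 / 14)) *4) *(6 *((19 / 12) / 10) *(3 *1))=741 *sqrt(42) / 35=137.21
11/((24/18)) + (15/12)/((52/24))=8.83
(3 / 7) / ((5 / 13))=39 / 35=1.11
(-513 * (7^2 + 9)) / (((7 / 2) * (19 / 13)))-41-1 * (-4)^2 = -41115 / 7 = -5873.57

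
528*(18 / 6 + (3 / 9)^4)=42944 / 27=1590.52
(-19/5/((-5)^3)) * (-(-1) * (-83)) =-2.52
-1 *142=-142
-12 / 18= -2 / 3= -0.67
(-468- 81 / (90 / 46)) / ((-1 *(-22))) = -2547 / 110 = -23.15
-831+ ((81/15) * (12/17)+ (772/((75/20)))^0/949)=-66725054/80665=-827.19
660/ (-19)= -660/ 19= -34.74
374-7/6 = 2237/6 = 372.83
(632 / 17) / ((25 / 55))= 6952 / 85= 81.79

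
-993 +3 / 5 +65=-4637 / 5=-927.40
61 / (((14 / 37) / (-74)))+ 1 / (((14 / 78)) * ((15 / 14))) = -417363 / 35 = -11924.66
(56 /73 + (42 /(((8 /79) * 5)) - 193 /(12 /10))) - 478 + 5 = -2409509 /4380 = -550.12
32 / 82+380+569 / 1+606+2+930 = 101983 / 41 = 2487.39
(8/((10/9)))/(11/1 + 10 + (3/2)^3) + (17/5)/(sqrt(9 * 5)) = 96/325 + 17 * sqrt(5)/75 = 0.80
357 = 357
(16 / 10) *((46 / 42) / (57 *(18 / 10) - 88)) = 0.12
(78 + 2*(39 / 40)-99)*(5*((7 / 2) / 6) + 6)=-13589 / 80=-169.86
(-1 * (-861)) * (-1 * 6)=-5166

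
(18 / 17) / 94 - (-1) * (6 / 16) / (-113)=5739 / 722296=0.01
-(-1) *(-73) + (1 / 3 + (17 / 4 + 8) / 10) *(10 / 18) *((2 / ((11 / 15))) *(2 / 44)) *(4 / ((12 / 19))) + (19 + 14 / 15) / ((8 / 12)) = -503953 / 11880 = -42.42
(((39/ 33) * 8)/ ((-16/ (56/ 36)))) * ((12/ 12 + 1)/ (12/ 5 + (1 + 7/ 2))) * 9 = -1820/ 759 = -2.40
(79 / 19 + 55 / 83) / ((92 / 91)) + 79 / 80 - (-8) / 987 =16507148803 / 2863958160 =5.76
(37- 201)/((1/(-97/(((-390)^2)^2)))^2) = -0.00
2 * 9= 18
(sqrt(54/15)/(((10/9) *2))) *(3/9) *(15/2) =27 *sqrt(10)/40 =2.13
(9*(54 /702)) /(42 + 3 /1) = 1 /65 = 0.02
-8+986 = 978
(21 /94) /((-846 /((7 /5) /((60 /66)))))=-539 /1325400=-0.00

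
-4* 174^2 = -121104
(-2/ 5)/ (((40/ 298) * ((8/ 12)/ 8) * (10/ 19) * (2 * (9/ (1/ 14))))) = -2831/ 10500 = -0.27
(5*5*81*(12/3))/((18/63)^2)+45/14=1389195/14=99228.21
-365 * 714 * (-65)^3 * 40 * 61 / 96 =3638142746875 / 2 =1819071373437.50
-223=-223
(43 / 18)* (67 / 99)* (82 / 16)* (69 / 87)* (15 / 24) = 13583915 / 3307392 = 4.11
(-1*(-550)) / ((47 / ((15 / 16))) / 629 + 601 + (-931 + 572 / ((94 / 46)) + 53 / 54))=-4390105500 / 391309433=-11.22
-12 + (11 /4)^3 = 563 /64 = 8.80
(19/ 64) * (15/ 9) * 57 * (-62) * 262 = -458131.56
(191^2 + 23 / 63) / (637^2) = 2298326 / 25563447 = 0.09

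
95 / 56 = 1.70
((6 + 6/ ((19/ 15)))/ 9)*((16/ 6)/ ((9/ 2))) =1088/ 1539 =0.71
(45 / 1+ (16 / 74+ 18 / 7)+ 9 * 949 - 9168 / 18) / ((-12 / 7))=-1569434 / 333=-4713.02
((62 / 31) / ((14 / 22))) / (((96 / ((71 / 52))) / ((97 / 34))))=75757 / 594048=0.13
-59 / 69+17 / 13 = 406 / 897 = 0.45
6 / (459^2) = 2 / 70227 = 0.00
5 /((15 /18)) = 6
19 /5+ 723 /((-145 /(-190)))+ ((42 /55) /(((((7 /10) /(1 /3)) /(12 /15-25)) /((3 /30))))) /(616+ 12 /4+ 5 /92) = 39275014869 /41290925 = 951.18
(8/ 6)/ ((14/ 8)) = 16/ 21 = 0.76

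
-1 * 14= -14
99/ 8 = 12.38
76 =76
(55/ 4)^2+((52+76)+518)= 13361/ 16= 835.06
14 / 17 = 0.82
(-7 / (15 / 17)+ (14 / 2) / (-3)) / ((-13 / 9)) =462 / 65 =7.11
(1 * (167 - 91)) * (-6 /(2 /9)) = -2052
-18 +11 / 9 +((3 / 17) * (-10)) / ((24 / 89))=-23.32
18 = 18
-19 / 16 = -1.19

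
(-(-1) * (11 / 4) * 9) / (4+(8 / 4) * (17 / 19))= 171 / 40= 4.28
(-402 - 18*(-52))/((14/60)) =16020/7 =2288.57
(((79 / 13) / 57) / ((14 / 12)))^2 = 24964 / 2989441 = 0.01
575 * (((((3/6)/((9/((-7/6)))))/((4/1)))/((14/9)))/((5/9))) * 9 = -3105/32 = -97.03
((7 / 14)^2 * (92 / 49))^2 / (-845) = -0.00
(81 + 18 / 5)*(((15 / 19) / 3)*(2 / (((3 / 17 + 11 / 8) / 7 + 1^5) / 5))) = 4026960 / 22097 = 182.24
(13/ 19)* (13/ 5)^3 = 28561/ 2375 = 12.03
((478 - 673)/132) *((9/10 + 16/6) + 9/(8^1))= -7319/1056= -6.93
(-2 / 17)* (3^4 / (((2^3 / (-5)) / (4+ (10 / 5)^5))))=3645 / 17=214.41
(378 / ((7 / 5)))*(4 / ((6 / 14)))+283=2803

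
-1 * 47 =-47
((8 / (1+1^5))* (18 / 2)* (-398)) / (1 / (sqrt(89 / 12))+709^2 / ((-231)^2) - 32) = 81594988974576* sqrt(267) / 129168388515197+81986074103839752 / 129168388515197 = 645.04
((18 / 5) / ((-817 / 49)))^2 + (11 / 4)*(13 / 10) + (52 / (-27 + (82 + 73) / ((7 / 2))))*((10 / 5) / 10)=68219481107 / 16153233800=4.22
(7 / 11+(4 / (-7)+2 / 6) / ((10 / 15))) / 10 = 43 / 1540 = 0.03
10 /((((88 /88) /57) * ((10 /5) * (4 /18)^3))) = 207765 /8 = 25970.62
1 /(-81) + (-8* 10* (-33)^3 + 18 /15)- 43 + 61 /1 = 1164366571 /405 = 2874979.19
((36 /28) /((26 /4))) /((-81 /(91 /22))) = -1 /99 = -0.01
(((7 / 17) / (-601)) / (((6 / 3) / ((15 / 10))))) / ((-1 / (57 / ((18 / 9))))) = 0.01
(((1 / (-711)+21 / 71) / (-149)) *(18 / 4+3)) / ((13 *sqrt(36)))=-18575 / 97781697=-0.00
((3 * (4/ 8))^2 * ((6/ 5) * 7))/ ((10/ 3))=5.67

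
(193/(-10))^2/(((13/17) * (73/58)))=18363757/47450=387.01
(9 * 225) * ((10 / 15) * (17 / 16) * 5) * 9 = 516375 / 8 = 64546.88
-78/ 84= -0.93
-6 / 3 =-2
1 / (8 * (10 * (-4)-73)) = -0.00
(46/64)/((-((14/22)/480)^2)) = -20037600/49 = -408930.61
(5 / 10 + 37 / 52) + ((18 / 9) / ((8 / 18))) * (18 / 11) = 4905 / 572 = 8.58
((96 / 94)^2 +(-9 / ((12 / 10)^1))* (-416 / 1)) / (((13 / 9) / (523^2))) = 16972325650224 / 28717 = 591020150.09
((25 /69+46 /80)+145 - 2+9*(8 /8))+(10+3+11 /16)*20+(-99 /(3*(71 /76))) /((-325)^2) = 1766336908459 /4139655000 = 426.69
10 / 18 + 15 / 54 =5 / 6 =0.83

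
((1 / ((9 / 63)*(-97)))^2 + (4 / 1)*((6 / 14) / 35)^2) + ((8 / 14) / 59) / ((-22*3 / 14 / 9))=-4648615799 / 366539121025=-0.01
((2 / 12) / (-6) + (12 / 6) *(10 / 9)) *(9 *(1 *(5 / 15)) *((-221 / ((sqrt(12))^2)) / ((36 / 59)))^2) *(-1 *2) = -13431226159 / 1119744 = -11994.91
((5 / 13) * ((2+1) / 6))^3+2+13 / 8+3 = 58283 / 8788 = 6.63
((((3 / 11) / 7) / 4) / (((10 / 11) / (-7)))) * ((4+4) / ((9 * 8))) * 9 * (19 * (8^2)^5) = -7650410496 / 5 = -1530082099.20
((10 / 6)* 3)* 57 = 285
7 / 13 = 0.54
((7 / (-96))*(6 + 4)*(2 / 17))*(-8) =35 / 51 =0.69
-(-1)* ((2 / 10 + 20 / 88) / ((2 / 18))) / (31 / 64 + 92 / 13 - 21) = -58656 / 204985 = -0.29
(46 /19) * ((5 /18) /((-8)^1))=-115 /1368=-0.08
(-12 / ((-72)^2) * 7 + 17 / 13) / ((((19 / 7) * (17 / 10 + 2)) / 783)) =7361795 / 73112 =100.69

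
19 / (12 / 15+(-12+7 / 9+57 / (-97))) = -82935 / 48058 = -1.73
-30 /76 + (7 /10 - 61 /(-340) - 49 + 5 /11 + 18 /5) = -3159383 /71060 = -44.46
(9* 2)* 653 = 11754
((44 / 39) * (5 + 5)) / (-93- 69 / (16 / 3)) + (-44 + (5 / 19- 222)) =-66779581 / 251199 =-265.84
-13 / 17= -0.76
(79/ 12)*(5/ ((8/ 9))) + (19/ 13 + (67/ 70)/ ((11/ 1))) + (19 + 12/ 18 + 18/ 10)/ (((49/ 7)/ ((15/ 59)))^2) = 3074954403/ 79645280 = 38.61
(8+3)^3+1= 1332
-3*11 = -33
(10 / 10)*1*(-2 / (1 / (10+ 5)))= -30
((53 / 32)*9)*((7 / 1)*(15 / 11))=50085 / 352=142.29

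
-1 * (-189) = 189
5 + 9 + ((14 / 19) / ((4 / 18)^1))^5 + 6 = 1041958523 / 2476099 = 420.81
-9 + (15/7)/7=-426/49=-8.69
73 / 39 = 1.87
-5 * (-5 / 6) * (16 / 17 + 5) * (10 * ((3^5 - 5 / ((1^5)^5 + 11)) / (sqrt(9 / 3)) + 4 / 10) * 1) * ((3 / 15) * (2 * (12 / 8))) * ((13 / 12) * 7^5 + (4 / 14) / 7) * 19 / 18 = 400945875.42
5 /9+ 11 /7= 134 /63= 2.13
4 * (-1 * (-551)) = 2204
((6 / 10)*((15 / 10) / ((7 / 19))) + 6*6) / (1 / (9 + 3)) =16146 / 35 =461.31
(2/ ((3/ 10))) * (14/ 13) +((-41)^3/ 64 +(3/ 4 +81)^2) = 14010925/ 2496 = 5613.35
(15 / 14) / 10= 3 / 28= 0.11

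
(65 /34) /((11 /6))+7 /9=3064 /1683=1.82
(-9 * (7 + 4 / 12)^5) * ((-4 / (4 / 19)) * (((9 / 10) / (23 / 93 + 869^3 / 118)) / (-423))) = -9425992928 / 6793585850835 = -0.00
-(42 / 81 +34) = -932 / 27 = -34.52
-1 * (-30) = 30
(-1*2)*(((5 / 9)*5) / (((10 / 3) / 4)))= -20 / 3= -6.67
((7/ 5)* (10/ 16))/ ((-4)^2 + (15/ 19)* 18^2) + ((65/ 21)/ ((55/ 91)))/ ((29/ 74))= 516775153/ 39535584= 13.07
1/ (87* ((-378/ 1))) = -1/ 32886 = -0.00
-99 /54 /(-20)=11 /120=0.09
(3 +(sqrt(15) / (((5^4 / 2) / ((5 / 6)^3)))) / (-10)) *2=6 - sqrt(15) / 2700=6.00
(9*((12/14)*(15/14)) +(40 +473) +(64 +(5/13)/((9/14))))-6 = 3324358/5733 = 579.86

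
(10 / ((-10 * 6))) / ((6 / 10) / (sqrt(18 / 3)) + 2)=-50 / 591 + 5 * sqrt(6) / 1182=-0.07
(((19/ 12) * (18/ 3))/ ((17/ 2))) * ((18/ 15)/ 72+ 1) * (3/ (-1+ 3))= 1159/ 680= 1.70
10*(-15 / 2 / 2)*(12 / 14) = -225 / 7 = -32.14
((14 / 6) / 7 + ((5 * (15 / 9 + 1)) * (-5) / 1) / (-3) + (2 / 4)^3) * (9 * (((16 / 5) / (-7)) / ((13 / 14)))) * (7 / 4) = -11431 / 65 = -175.86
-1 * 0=0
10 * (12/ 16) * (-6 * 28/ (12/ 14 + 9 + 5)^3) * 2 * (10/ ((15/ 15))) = -540225/ 70304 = -7.68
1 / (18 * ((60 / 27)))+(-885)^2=31329001 / 40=783225.02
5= 5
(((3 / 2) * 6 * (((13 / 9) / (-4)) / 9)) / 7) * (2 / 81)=-0.00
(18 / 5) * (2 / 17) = 0.42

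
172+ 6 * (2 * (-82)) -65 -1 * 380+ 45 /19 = -1254.63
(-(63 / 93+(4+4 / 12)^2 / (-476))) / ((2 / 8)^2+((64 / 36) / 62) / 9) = -3050100 / 314041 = -9.71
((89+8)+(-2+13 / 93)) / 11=8848 / 1023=8.65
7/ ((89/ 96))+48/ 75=18224/ 2225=8.19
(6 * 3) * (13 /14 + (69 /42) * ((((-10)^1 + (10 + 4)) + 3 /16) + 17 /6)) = 25125 /112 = 224.33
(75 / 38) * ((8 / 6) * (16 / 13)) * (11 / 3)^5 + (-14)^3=-597.40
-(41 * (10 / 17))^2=-168100 / 289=-581.66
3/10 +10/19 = 157/190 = 0.83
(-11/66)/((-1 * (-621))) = -1/3726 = -0.00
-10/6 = -5/3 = -1.67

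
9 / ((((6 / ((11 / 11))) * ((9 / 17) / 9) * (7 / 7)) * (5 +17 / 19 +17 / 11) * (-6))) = -3553 / 6220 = -0.57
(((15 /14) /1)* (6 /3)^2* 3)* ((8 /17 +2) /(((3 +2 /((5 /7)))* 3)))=900 /493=1.83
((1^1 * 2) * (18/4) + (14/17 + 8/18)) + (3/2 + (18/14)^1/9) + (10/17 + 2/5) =12.90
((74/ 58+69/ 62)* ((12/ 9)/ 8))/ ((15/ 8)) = 1718/ 8091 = 0.21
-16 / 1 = -16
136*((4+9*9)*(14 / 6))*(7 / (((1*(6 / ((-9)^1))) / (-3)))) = 849660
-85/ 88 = -0.97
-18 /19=-0.95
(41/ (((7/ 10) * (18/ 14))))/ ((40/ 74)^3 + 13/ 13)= 20767730/ 527877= 39.34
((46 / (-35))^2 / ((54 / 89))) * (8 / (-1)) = -753296 / 33075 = -22.78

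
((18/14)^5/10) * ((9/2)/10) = 531441/3361400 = 0.16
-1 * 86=-86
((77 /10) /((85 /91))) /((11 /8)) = 2548 /425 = 6.00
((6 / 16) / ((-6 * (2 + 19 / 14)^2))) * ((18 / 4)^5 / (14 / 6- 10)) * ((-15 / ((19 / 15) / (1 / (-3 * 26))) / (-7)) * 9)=-837019575 / 3212628224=-0.26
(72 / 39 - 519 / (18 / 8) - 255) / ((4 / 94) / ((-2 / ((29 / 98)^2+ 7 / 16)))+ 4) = -34068960688 / 280879443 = -121.29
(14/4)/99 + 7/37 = 1645/7326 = 0.22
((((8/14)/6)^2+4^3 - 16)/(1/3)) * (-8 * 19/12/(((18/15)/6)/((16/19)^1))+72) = 169376/63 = 2688.51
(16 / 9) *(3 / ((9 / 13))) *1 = 208 / 27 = 7.70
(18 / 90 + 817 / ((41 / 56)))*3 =3348.31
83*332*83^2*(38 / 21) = 7213664792 / 21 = 343507847.24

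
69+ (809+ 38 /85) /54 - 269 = -849197 /4590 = -185.01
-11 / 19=-0.58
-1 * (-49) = 49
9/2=4.50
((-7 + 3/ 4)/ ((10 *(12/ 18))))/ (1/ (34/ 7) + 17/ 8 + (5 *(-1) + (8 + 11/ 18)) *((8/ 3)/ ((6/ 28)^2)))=-61965/ 14015182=-0.00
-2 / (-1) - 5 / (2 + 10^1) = 19 / 12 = 1.58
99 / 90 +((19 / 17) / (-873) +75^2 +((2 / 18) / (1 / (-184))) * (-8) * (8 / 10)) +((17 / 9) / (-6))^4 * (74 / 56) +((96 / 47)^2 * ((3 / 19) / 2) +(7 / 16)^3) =6071655209227900921331 / 1054588465830187008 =5757.37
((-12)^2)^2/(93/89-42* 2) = -615168/2461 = -249.97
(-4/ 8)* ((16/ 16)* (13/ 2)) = -13/ 4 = -3.25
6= 6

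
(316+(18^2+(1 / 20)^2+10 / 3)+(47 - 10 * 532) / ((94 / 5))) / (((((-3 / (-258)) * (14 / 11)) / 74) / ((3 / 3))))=358160432641 / 197400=1814389.22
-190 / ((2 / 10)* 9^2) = -950 / 81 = -11.73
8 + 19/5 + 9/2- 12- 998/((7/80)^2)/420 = -3149353/10290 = -306.06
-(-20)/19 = 20/19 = 1.05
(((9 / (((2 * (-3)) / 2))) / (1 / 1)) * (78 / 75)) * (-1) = 78 / 25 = 3.12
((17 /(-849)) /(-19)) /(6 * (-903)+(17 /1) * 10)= -17 /84655488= -0.00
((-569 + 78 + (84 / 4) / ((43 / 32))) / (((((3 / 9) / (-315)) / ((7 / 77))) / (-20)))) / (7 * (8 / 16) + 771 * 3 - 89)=-5723480 / 15609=-366.68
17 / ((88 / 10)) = 1.93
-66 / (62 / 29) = -957 / 31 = -30.87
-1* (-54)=54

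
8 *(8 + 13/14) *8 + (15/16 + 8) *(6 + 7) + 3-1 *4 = 76901/112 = 686.62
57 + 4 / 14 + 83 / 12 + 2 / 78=23379 / 364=64.23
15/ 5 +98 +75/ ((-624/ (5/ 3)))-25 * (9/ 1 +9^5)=-921241901/ 624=-1476349.20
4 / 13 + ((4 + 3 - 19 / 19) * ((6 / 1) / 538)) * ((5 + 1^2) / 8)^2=9661 / 27976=0.35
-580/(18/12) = -386.67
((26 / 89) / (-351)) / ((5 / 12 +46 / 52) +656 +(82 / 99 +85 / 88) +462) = -2288 / 3081927333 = -0.00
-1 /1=-1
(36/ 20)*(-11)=-99/ 5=-19.80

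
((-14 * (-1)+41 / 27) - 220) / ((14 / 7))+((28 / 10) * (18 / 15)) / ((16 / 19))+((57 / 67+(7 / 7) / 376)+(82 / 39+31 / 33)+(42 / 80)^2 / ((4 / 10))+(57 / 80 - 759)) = -33146562206683 / 38906524800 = -851.95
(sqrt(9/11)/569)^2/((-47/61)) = -549/167384437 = -0.00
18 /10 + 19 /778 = 7097 /3890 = 1.82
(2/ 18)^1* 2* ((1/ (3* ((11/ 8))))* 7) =112/ 297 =0.38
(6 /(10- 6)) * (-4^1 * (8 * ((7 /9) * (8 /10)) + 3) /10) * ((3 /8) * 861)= -309099 /200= -1545.50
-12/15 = -4/5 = -0.80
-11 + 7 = -4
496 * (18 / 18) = 496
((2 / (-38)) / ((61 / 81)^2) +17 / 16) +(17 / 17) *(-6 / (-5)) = 12271639 / 5655920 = 2.17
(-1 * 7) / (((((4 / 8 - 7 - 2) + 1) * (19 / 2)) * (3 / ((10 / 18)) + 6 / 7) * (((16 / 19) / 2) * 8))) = 49 / 10512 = 0.00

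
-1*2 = -2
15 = 15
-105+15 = -90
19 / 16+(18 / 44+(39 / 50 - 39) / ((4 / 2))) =-77059 / 4400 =-17.51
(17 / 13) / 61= 17 / 793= 0.02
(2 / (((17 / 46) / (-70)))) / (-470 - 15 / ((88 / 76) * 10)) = 283360 / 352529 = 0.80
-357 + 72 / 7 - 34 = -2665 / 7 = -380.71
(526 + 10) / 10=268 / 5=53.60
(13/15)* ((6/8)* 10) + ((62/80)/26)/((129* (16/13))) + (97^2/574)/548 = 42395716969/6492353280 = 6.53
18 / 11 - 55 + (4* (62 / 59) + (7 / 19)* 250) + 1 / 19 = 530204 / 12331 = 43.00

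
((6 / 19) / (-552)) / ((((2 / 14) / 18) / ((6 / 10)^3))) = -1701 / 109250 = -0.02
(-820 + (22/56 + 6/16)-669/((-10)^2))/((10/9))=-10406619/14000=-743.33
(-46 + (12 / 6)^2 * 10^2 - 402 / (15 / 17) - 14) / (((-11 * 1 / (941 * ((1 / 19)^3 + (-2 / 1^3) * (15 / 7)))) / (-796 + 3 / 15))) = 445306140928346 / 13203575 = 33726179.53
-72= -72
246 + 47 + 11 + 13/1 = 317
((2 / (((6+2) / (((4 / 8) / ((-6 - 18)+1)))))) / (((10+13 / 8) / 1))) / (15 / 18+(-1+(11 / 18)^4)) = 34992 / 2035615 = 0.02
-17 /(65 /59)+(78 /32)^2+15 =91697 /16640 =5.51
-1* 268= -268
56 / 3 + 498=1550 / 3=516.67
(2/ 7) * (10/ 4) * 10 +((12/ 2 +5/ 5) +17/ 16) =1703/ 112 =15.21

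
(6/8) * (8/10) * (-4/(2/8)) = -48/5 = -9.60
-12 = -12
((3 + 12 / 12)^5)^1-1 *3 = 1021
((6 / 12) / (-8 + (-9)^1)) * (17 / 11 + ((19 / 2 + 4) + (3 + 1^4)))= -419 / 748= -0.56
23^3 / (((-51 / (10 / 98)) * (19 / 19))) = -60835 / 2499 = -24.34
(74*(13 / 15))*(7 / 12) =3367 / 90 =37.41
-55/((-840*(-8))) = -11/1344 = -0.01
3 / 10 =0.30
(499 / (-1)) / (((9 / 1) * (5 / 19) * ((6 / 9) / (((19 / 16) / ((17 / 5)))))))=-180139 / 1632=-110.38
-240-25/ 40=-1925/ 8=-240.62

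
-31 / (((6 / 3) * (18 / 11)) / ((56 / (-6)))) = 2387 / 27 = 88.41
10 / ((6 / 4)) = 20 / 3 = 6.67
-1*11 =-11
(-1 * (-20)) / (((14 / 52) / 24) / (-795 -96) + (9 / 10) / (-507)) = -722779200 / 64607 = -11187.32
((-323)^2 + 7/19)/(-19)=-1982258/361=-5491.02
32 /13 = 2.46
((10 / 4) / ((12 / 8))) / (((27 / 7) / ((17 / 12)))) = 595 / 972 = 0.61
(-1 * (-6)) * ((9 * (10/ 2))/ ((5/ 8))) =432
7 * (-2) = -14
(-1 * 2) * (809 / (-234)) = 809 / 117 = 6.91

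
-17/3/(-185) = 17/555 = 0.03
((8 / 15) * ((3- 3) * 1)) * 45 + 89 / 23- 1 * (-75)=1814 / 23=78.87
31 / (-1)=-31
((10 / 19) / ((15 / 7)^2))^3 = 941192 / 625026375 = 0.00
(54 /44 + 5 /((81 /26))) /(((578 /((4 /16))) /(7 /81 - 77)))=-15721405 /166859352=-0.09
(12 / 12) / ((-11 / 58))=-58 / 11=-5.27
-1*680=-680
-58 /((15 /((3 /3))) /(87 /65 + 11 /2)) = -25781 /975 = -26.44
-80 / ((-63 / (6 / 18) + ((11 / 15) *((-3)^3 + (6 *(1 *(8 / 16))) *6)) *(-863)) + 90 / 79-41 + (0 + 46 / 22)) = -43450 / 2970367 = -0.01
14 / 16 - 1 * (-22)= 183 / 8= 22.88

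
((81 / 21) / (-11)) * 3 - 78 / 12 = -1163 / 154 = -7.55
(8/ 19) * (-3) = -24/ 19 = -1.26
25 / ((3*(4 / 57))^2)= 9025 / 16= 564.06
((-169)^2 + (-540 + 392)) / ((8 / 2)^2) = 28413 / 16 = 1775.81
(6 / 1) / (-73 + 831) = 3 / 379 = 0.01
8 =8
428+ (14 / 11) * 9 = 4834 / 11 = 439.45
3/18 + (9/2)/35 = 31/105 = 0.30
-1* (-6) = 6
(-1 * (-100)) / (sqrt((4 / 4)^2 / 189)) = 300 * sqrt(21) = 1374.77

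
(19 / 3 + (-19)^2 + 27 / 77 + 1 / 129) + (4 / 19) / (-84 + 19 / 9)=4649322478 / 12644709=367.69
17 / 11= 1.55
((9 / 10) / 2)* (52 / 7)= 117 / 35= 3.34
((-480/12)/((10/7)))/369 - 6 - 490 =-496.08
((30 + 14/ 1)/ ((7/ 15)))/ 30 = 22/ 7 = 3.14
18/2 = 9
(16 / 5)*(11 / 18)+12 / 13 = 2.88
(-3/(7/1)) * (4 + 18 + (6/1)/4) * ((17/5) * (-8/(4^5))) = 2397/8960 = 0.27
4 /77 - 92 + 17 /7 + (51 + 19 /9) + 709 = 466106 /693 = 672.59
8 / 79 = 0.10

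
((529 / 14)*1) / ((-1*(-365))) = 0.10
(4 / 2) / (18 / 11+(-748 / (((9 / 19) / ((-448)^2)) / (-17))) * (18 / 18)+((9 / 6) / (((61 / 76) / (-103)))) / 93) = 187209 / 504329493250436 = 0.00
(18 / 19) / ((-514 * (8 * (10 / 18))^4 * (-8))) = 59049 / 100003840000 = 0.00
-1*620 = -620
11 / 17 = 0.65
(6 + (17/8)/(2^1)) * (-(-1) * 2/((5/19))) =2147/40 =53.68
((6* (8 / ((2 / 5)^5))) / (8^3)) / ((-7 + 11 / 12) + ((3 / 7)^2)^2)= -67528125 / 44621056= -1.51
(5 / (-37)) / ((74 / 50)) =-125 / 1369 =-0.09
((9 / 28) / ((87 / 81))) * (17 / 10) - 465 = -3771669 / 8120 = -464.49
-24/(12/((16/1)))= -32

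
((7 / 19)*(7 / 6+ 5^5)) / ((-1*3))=-131299 / 342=-383.92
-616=-616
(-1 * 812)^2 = 659344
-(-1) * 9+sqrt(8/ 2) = 11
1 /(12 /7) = 7 /12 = 0.58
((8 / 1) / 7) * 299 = 2392 / 7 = 341.71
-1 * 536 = -536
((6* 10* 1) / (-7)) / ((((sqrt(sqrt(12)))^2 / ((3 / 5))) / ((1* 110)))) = -660* sqrt(3) / 7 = -163.31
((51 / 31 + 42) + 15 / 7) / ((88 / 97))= 120474 / 2387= 50.47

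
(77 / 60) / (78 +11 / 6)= 77 / 4790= 0.02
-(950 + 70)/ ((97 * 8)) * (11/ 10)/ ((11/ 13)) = -663/ 388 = -1.71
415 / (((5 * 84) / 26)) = 1079 / 42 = 25.69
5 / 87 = 0.06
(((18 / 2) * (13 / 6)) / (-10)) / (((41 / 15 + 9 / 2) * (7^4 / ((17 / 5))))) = -1989 / 5210170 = -0.00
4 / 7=0.57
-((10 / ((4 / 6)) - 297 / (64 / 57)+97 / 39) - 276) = 1305479 / 2496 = 523.03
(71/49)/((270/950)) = 6745/1323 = 5.10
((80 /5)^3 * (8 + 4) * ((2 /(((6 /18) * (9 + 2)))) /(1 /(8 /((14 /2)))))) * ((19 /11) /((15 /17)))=254017536 /4235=59980.53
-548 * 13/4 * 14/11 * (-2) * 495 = 2244060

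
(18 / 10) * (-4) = -36 / 5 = -7.20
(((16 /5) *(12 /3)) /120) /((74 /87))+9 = 8441 /925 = 9.13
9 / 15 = 3 / 5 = 0.60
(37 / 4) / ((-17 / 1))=-37 / 68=-0.54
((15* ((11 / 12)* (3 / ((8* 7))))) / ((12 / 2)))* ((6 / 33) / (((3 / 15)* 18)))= 25 / 4032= 0.01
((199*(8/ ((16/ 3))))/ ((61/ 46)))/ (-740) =-13731/ 45140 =-0.30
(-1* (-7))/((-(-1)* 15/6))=14/5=2.80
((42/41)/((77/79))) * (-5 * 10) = -23700/451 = -52.55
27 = 27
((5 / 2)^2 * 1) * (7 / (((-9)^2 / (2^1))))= 175 / 162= 1.08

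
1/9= 0.11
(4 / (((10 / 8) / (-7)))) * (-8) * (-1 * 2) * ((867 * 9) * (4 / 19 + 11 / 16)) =-238584528 / 95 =-2511416.08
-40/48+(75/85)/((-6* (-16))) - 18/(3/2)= -20929/1632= -12.82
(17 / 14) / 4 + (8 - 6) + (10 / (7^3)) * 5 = 6721 / 2744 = 2.45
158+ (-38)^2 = 1602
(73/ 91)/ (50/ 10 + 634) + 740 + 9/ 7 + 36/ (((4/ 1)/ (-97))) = -131.71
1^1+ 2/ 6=4/ 3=1.33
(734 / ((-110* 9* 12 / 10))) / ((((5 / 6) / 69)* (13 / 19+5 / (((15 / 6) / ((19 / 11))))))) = -160379 / 12975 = -12.36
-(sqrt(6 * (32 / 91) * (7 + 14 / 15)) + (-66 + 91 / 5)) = 239 / 5 - 8 * sqrt(1105) / 65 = 43.71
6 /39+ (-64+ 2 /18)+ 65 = 148 /117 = 1.26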